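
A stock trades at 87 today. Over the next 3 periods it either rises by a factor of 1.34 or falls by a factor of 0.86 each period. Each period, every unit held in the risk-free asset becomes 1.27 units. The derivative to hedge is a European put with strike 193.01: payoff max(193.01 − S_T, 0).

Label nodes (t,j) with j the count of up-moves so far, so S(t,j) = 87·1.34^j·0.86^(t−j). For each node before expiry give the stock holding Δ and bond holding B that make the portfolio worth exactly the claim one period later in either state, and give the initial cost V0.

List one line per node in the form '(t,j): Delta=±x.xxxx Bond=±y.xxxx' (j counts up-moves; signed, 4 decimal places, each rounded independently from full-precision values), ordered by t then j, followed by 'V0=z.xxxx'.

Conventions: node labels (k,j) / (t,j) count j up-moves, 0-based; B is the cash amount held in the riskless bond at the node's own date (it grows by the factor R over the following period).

No-arbitrage ⇒ martingale measure with p* = (R−d)/(u−d) = 0.8542.
Expiry values: V(3,0)=137.6731, V(3,1)=106.7874, V(3,2)=58.6632, V(3,3)=0.0000
(2,0): S=64.3452. Δ = (V_up−V_dn)/(S_up−S_dn) = (106.7874−137.6731)/(86.2226−55.3369) = -1.0000. V = [p*·106.7874 + (1−p*)·137.6731]/1.27 = 87.6312. B = V − Δ·S = 151.9764.
(2,1): S=100.2588. Δ = (V_up−V_dn)/(S_up−S_dn) = (58.6632−106.7874)/(134.3468−86.2226) = -1.0000. V = [p*·58.6632 + (1−p*)·106.7874]/1.27 = 51.7176. B = V − Δ·S = 151.9764.
(2,2): S=156.2172. Δ = (V_up−V_dn)/(S_up−S_dn) = (0.0000−58.6632)/(209.3310−134.3468) = -0.7823. V = [p*·0.0000 + (1−p*)·58.6632]/1.27 = 6.7363. B = V − Δ·S = 128.9513.
(1,0): S=74.8200. Δ = (V_up−V_dn)/(S_up−S_dn) = (51.7176−87.6312)/(100.2588−64.3452) = -1.0000. V = [p*·51.7176 + (1−p*)·87.6312]/1.27 = 44.8464. B = V − Δ·S = 119.6664.
(1,1): S=116.5800. Δ = (V_up−V_dn)/(S_up−S_dn) = (6.7363−51.7176)/(156.2172−100.2588) = -0.8038. V = [p*·6.7363 + (1−p*)·51.7176]/1.27 = 10.4693. B = V − Δ·S = 104.1804.
(0,0): S=87.0000. Δ = (V_up−V_dn)/(S_up−S_dn) = (10.4693−44.8464)/(116.5800−74.8200) = -0.8232. V = [p*·10.4693 + (1−p*)·44.8464]/1.27 = 12.1911. B = V − Δ·S = 83.8101.
Check: Δ(0,0)·S0 + B(0,0) = 12.1911 = V0.

(0,0): Delta=-0.8232 Bond=83.8101
(1,0): Delta=-1.0000 Bond=119.6664
(1,1): Delta=-0.8038 Bond=104.1804
(2,0): Delta=-1.0000 Bond=151.9764
(2,1): Delta=-1.0000 Bond=151.9764
(2,2): Delta=-0.7823 Bond=128.9513
V0=12.1911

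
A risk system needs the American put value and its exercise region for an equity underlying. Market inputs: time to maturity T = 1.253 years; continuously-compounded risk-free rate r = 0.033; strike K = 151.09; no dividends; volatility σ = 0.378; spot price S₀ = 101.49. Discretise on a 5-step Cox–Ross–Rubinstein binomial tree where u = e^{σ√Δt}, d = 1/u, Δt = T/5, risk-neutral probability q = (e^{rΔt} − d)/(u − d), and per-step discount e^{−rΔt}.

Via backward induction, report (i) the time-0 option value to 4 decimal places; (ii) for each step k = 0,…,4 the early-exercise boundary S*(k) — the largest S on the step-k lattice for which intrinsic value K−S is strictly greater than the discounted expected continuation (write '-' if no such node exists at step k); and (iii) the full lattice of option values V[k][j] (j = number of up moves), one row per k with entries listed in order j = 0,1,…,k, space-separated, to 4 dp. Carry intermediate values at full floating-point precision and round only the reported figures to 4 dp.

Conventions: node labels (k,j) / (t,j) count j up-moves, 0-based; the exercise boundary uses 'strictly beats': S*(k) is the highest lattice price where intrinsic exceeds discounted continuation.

price = 51.9188
boundary = - 83.9930 69.5125 83.9930 101.4900
tree:
51.9188
67.0970 36.0274
81.5775 50.4103 20.7383
93.5615 67.0970 32.8228 7.7255
103.4795 81.5775 49.6000 14.8275 0.0000
111.6876 93.5615 67.0970 28.4581 0.0000 0.0000

params: Δt=0.25060 u=1.20831 d=0.82760 q=0.47465 e^(-rΔt)=0.99176
t_5 payoffs: 111.6876 93.5615 67.0970 28.4581 0.0000 0.0000
t_4: node(4,0) S=47.6105 payoff=103.4795 vs cont=102.2352 → 103.4795 [stop]  node(4,1) S=69.5125 payoff=81.5775 vs cont=80.3331 → 81.5775 [stop]  node(4,2) S=101.4900 payoff=49.6000 vs cont=48.3557 → 49.6000 [stop]  node(4,3) S=148.1779 payoff=2.9121 vs cont=14.8275 → 14.8275 [wait]  node(4,4) S=216.3434 payoff=0.0000 vs cont=0.0000 → 0.0000 [wait]  ⇒ S*(4)=101.4900
t_3: node(3,0) S=57.5285 payoff=93.5615 vs cont=92.3172 → 93.5615 [stop]  node(3,1) S=83.9930 payoff=67.0970 vs cont=65.8527 → 67.0970 [stop]  node(3,2) S=122.6319 payoff=28.4581 vs cont=32.8228 → 32.8228 [wait]  node(3,3) S=179.0456 payoff=0.0000 vs cont=7.7255 → 7.7255 [wait]  ⇒ S*(3)=83.9930
t_2: node(2,0) S=69.5125 payoff=81.5775 vs cont=80.3331 → 81.5775 [stop]  node(2,1) S=101.4900 payoff=49.6000 vs cont=50.4103 → 50.4103 [wait]  node(2,2) S=148.1779 payoff=2.9121 vs cont=20.7383 → 20.7383 [wait]  ⇒ S*(2)=69.5125
t_1: node(1,0) S=83.9930 payoff=67.0970 vs cont=66.2341 → 67.0970 [stop]  node(1,1) S=122.6319 payoff=28.4581 vs cont=36.0274 → 36.0274 [wait]  ⇒ S*(1)=83.9930
t_0: node(0,0) S=101.4900 payoff=49.6000 vs cont=51.9188 → 51.9188 [wait]  ⇒ S*(0)=-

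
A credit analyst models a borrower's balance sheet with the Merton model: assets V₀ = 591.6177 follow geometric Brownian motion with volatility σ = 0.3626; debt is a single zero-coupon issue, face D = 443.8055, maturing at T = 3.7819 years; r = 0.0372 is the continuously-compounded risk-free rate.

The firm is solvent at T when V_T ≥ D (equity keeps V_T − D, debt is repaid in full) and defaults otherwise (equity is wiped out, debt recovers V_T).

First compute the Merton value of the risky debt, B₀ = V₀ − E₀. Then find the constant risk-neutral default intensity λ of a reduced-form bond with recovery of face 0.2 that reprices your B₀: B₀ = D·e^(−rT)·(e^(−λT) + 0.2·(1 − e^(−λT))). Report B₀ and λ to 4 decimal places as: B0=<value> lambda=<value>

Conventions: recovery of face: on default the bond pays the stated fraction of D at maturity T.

B0=331.2641 lambda=0.0512

Equity is a call on the firm's assets struck at D = 443.8055:
d₁ = [ln(V₀/D) + (r + σ²/2)T] / (σ√T)
   = [ln(591.6177/443.8055) + (0.0372 + 0.5·0.3626²)·3.7819] / (0.3626·√3.7819)
   = [0.287474 + 0.389306] / 0.705152 = 0.959766
d₂ = d₁ − σ√T = 0.959766 − 0.705152 = 0.254613
N(d₁) = 0.831413,  N(d₂) = 0.600489,  e^(−rT) = 0.868761
E₀ = V₀·N(d₁) − D·e^(−rT)·N(d₂)
   = 591.6177·0.831413 − 443.8055·0.868761·0.600489 = 260.353606
B₀ = V₀ − E₀ = 591.6177 − 260.353606 = 331.264094
e^(−λT) = (B₀·e^(rT)/D − 0.2)/(1 − 0.2) = (331.2641·1.151064/443.8055 − 0.2)/0.8 = 0.82396754
λ = −ln(0.82396754)/3.7819 = 0.051198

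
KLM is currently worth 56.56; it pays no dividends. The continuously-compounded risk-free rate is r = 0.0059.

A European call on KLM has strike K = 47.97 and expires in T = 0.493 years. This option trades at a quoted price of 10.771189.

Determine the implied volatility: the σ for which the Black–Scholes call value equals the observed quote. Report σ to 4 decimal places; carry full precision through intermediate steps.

sigma = 0.3645

At σ = 0.3645 the Black–Scholes value reproduces the quote:
σ√T = 0.3645·√0.493 = 0.255930
d₁ = (ln(S/K) + (r+σ²/2)T) / (σ√T) = (ln(56.56/47.97) + (0.0059+0.3645²/2)·0.493) / 0.255930 = (0.164726 + 0.035659) / 0.255930 = 0.782968
d₂ = d₁ − σ√T = 0.782968 − 0.255930 = 0.527038
e^{−rT} = 0.997096
N(d₁) = 0.783177,  N(d₂) = 0.700917
V = S·N(d₁) − K·e^{−rT}·N(d₂) = 44.296497 − 33.525308 = 10.771189 (matching the quote); vega is positive throughout, so no other σ reproduces this price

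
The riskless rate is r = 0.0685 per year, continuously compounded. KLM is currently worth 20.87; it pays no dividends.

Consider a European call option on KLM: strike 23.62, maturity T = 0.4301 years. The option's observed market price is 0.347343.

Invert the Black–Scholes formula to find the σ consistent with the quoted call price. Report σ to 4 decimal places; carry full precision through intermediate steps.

At σ = 0.1887 the Black–Scholes value reproduces the quote:
σ√T = 0.1887·√0.4301 = 0.123753
d₁ = (ln(S/K) + (r+σ²/2)T) / (σ√T) = (ln(20.87/23.62) + (0.0685+0.1887²/2)·0.4301) / 0.123753 = (-0.123781 + 0.037119) / 0.123753 = -0.700279
d₂ = d₁ − σ√T = -0.700279 − 0.123753 = -0.824032
e^{−rT} = 0.970968
N(d₁) = 0.241877,  N(d₂) = 0.204961
V = S·N(d₁) − K·e^{−rT}·N(d₂) = 5.047963 − 4.700620 = 0.347343 (matching the quote); vega is positive throughout, so no other σ reproduces this price

sigma = 0.1887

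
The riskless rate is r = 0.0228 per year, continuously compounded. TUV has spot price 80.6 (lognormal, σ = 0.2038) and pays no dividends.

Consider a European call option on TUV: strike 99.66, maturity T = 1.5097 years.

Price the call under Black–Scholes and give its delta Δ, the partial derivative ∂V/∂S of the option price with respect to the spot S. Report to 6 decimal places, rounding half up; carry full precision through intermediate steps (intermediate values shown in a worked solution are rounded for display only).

price = 3.083975
Δ = 0.279270

σ√T = 0.2038·√1.5097 = 0.250409
d₁ = (ln(S/K) + (r+σ²/2)T) / (σ√T) = (ln(80.6/99.66) + (0.0228+0.2038²/2)·1.5097) / 0.250409 = (-0.212266 + 0.065773) / 0.250409 = -0.585013
d₂ = d₁ − σ√T = -0.585013 − 0.250409 = -0.835421
e^{−rT} = 0.966165
N(d₁) = 0.279270,  N(d₂) = 0.201740
Call price V = S·N(d₁) − K·e^{−rT}·N(d₂) = 22.509128 − 19.425153 = 3.083975
Δ = N(d₁) = 0.279270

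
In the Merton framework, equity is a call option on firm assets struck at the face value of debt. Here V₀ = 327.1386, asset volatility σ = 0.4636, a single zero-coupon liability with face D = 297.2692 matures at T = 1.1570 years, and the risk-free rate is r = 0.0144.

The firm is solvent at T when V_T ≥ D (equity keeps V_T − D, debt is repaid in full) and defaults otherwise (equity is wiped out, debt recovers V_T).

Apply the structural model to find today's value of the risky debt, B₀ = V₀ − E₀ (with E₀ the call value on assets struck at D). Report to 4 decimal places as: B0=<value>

Equity is a call on the firm's assets struck at D = 297.2692:
d₁ = [ln(V₀/D) + (r + σ²/2)T] / (σ√T)
   = [ln(327.1386/297.2692) + (0.0144 + 0.5·0.4636²)·1.1570] / (0.4636·√1.1570)
   = [0.095746 + 0.140995] / 0.498666 = 0.474748
d₂ = d₁ − σ√T = 0.474748 − 0.498666 = -0.023919
N(d₁) = 0.682517,  N(d₂) = 0.490459,  e^(−rT) = 0.983477
E₀ = V₀·N(d₁) − D·e^(−rT)·N(d₂)
   = 327.1386·0.682517 − 297.2692·0.983477·0.490459 = 79.888241
B₀ = V₀ − E₀ = 327.1386 − 79.888241 = 247.250359

B0=247.2504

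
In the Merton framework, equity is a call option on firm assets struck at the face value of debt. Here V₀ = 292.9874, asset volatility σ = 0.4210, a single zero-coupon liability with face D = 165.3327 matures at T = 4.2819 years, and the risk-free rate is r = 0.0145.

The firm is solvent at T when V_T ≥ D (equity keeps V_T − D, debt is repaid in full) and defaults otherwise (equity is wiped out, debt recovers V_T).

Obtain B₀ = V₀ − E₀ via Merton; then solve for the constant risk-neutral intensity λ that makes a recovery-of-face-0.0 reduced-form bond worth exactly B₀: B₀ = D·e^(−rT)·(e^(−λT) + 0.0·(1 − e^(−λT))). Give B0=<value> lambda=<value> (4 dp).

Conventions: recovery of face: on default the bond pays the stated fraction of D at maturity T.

Work the structural quantities from V₀ = 292.9874 against face 165.3327:
d₁ = [ln(V₀/D) + (r + σ²/2)T] / (σ√T)
   = [ln(292.9874/165.3327) + (0.0145 + 0.5·0.4210²)·4.2819] / (0.4210·√4.2819)
   = [0.572170 + 0.441552] / 0.871165 = 1.163639
d₂ = d₁ − σ√T = 1.163639 − 0.871165 = 0.292474
N(d₁) = 0.877715,  N(d₂) = 0.615038,  e^(−rT) = 0.939801
E₀ = V₀·N(d₁) − D·e^(−rT)·N(d₂)
   = 292.9874·0.877715 − 165.3327·0.939801·0.615038 = 161.594933
B₀ = V₀ − E₀ = 292.9874 − 161.594933 = 131.392467
e^(−λT) = (B₀·e^(rT)/D − 0)/(1 − 0) = (131.3925·1.064055/165.3327 − 0)/1 = 0.84562166
λ = −ln(0.84562166)/4.2819 = 0.039161

B0=131.3925 lambda=0.0392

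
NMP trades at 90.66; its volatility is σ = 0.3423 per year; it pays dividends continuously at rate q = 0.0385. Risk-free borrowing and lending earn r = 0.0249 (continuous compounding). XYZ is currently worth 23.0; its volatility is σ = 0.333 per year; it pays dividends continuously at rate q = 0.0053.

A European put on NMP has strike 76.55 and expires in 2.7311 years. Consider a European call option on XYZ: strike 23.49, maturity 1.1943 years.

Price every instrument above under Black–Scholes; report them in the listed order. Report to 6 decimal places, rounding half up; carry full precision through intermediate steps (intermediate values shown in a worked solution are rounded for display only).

price(NMP put K=76.55) = 12.453384
price(XYZ call K=23.49) = 3.322683

[NMP put K=76.55]
σ√T = 0.3423·√2.7311 = 0.565686
d₁ = (ln(S/K) + (r−q+σ²/2)T) / (σ√T) = (ln(90.66/76.55) + (0.0249−0.0385+0.3423²/2)·2.7311) / 0.565686 = (0.169172 + 0.122858) / 0.565686 = 0.516240
d₂ = d₁ − σ√T = 0.516240 − 0.565686 = -0.049447
e^{−rT} = 0.934256
e^{−qT} = 0.900192
N(−d₁) = 0.302844,  N(−d₂) = 0.519718
price = K·e^{−rT}·N(−d₂) − S·e^{−qT}·N(−d₁) = 37.168868 − 24.715484 = 12.453384
[XYZ call K=23.49]
σ√T = 0.333·√1.1943 = 0.363916
d₁ = (ln(S/K) + (r−q+σ²/2)T) / (σ√T) = (ln(23.0/23.49) + (0.0249−0.0053+0.333²/2)·1.1943) / 0.363916 = (-0.021081 + 0.089626) / 0.363916 = 0.188354
d₂ = d₁ − σ√T = 0.188354 − 0.363916 = -0.175562
e^{−rT} = 0.970700
e^{−qT} = 0.993690
N(d₁) = 0.574700,  N(d₂) = 0.430319
price = S·e^{−qT}·N(d₁) − K·e^{−rT}·N(d₂) = 13.134708 − 9.812024 = 3.322683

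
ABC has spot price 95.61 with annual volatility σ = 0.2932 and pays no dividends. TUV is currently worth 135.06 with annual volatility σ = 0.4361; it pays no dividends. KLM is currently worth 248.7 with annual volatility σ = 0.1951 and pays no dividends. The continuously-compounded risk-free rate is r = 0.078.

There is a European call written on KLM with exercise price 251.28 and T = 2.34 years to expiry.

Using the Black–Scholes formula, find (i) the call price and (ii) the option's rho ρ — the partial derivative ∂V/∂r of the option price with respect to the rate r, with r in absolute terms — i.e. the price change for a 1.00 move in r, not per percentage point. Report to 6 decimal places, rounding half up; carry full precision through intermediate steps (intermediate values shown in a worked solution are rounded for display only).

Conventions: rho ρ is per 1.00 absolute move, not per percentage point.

price = 51.193645
ρ = 326.071190

σ√T = 0.1951·√2.34 = 0.298446
d₁ = (ln(S/K) + (r+σ²/2)T) / (σ√T) = (ln(248.7/251.28) + (0.078+0.1951²/2)·2.34) / 0.298446 = (-0.010321 + 0.227055) / 0.298446 = 0.726211
d₂ = d₁ − σ√T = 0.726211 − 0.298446 = 0.427765
e^{−rT} = 0.833168
N(d₁) = 0.766145,  N(d₂) = 0.665589
Call price V = S·N(d₁) − K·e^{−rT}·N(d₂) = 190.540307 − 139.346663 = 51.193645
ρ = K·T·e^{−rT}·N(d₂) = 326.071190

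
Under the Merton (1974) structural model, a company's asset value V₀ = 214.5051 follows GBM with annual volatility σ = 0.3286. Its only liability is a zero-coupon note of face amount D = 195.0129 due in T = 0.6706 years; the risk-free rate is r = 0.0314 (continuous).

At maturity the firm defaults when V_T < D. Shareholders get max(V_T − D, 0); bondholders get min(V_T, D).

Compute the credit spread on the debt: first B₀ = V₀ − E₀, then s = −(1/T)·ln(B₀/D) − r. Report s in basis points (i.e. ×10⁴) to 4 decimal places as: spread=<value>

Equity is a call on the firm's assets struck at D = 195.0129:
d₁ = [ln(V₀/D) + (r + σ²/2)T] / (σ√T)
   = [ln(214.5051/195.0129) + (0.0314 + 0.5·0.3286²)·0.6706] / (0.3286·√0.6706)
   = [0.095268 + 0.057262] / 0.269091 = 0.566833
d₂ = d₁ − σ√T = 0.566833 − 0.269091 = 0.297742
N(d₁) = 0.714586,  N(d₂) = 0.617050,  e^(−rT) = 0.979163
E₀ = V₀·N(d₁) − D·e^(−rT)·N(d₂)
   = 214.5051·0.714586 − 195.0129·0.979163·0.617050 = 35.457020
B₀ = V₀ − E₀ = 214.5051 − 35.457020 = 179.048080
spread = −(1/T)·ln(B₀/D) − r = −(1/0.6706)·ln(179.048080/195.0129) − 0.0314 = 0.09596555
in basis points: 0.09596555 × 10⁴ = 959.6555 bp

spread=959.6555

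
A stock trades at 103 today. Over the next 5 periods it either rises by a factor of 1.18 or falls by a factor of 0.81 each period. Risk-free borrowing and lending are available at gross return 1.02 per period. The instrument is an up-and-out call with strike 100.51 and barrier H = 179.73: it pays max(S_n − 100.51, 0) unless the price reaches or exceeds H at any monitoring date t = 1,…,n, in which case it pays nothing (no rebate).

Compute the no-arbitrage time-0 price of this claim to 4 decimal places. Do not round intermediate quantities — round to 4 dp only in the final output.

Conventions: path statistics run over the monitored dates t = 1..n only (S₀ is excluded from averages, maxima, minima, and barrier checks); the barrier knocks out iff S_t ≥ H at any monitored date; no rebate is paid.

price = 13.2150

With p* = (R−d)/(u−d) = 0.5676, sum probability × payoff across the paths and divide by R^5.
Enumerate all 2^5 = 32 price paths (U = up ×1.18, D = down ×0.81); each path with k up-moves has probability p*^k·(1−p*)^(5−k).
DDDDD: M=83.4300, payoff=0.0000, prob=0.015121
UDDDD: M=121.5400, payoff=0.0000, prob=0.019847
DUDDD: M=98.4474, payoff=0.0000, prob=0.019847
UUDDD: M=143.4172, payoff=0.0000, prob=0.026049
DDUDD: M=83.4300, payoff=0.0000, prob=0.019847
UDUDD: M=121.5400, payoff=0.0000, prob=0.026049
DUUDD: M=116.1679, payoff=0.0000, prob=0.026049
UUUDD: M=169.2323, payoff=10.5233, prob=0.034189
DDDUD: M=83.4300, payoff=0.0000, prob=0.019847
UDDUD: M=121.5400, payoff=0.0000, prob=0.026049
DUDUD: M=98.4474, payoff=0.0000, prob=0.026049
UUDUD: M=143.4172, payoff=10.5233, prob=0.034189
DDUUD: M=94.0960, payoff=0.0000, prob=0.026049
UDUUD: M=137.0782, payoff=10.5233, prob=0.034189
DUUUD: M=137.0782, payoff=10.5233, prob=0.034189
UUUUD: M=199.6941, payoff=0.0000, prob=0.044873
DDDDU: M=83.4300, payoff=0.0000, prob=0.019847
UDDDU: M=121.5400, payoff=0.0000, prob=0.026049
DUDDU: M=98.4474, payoff=0.0000, prob=0.026049
UUDDU: M=143.4172, payoff=10.5233, prob=0.034189
DDUDU: M=83.4300, payoff=0.0000, prob=0.026049
UDUDU: M=121.5400, payoff=10.5233, prob=0.034189
DUUDU: M=116.1679, payoff=10.5233, prob=0.034189
UUUDU: M=169.2323, payoff=61.2422, prob=0.044873
DDDUU: M=83.4300, payoff=0.0000, prob=0.026049
UDDUU: M=121.5400, payoff=10.5233, prob=0.034189
DUDUU: M=111.0333, payoff=10.5233, prob=0.034189
UUDUU: M=161.7522, payoff=61.2422, prob=0.044873
DDUUU: M=111.0333, payoff=10.5233, prob=0.034189
UDUUU: M=161.7522, payoff=61.2422, prob=0.044873
DUUUU: M=161.7522, payoff=61.2422, prob=0.044873
UUUUU: M=235.6390, payoff=0.0000, prob=0.058896
Price = Σ prob·payoff / R^5 = 14.590415 / 1.104081 = 13.2150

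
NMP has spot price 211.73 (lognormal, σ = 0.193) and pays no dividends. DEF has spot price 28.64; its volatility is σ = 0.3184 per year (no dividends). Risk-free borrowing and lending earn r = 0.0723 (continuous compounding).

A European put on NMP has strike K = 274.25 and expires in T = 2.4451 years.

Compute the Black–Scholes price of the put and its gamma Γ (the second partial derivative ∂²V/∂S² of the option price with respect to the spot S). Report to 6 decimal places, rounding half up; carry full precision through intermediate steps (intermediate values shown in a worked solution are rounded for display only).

price = 36.482595
Γ = 0.006198

σ√T = 0.193·√2.4451 = 0.301791
d₁ = (ln(S/K) + (r+σ²/2)T) / (σ√T) = (ln(211.73/274.25) + (0.0723+0.193²/2)·2.4451) / 0.301791 = (-0.258728 + 0.222319) / 0.301791 = -0.120642
d₂ = d₁ − σ√T = -0.120642 − 0.301791 = -0.422433
e^{−rT} = 0.837964
N(−d₁) = 0.548013,  N(−d₂) = 0.663645
Put price V = K·e^{−rT}·N(−d₂) − S·N(−d₁) = 152.513355 − 116.030760 = 36.482595
φ(d₁) = (1/√(2π))·e^{−d₁²/2} = 0.396050
Γ = φ(d₁) / (S·σ·√T) = 0.006198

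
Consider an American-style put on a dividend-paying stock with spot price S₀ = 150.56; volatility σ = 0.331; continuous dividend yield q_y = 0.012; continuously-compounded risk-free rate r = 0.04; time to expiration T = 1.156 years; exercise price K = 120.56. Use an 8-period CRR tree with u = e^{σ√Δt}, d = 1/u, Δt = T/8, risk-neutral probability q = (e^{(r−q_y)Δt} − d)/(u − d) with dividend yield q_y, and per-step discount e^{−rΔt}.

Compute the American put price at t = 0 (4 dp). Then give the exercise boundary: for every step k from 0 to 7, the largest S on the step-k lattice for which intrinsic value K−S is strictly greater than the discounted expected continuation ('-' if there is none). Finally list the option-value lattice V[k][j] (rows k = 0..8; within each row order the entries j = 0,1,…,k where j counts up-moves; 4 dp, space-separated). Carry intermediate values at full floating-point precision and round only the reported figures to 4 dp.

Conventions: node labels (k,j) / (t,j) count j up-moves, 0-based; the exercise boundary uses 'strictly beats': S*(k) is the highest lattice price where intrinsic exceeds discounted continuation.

price = 6.5525
boundary = - - - - - 80.2578 91.0189 103.2229
tree:
6.5525
10.0157 2.9483
14.9406 4.8987 0.9097
21.6358 8.0002 1.6594 0.1235
30.2064 12.7812 3.0120 0.2410 0.0000
40.3022 19.8326 5.4362 0.4704 0.0000 0.0000
49.7910 29.5411 9.7464 0.9180 0.0000 0.0000 0.0000
58.1580 40.3022 17.3371 1.7916 0.0000 0.0000 0.0000 0.0000
65.5358 49.7910 29.5411 3.4967 0.0000 0.0000 0.0000 0.0000 0.0000

Δt=0.14450, u=1.13408, d=0.88177, q=0.48465, disc=e^(-rΔt)=0.99424
k=8 terminal: V=max(K-S,0) → 65.5358 49.7910 29.5411 3.4967 0.0000 0.0000 0.0000 0.0000 0.0000
k=7: j=0 S=62.4020 intr=58.1580 cont=57.5713 V=58.1580[EX]; j=1 S=80.2578 intr=40.3022 cont=39.7464 V=40.3022[EX]; j=2 S=103.2229 intr=17.3371 cont=16.8211 V=17.3371[EX]; j=3 S=132.7594 intr=0.0000 cont=1.7916 V=1.7916[hold]; j=4 S=170.7474 intr=0.0000 cont=0.0000 V=0.0000[hold]; j=5 S=219.6054 intr=0.0000 cont=0.0000 V=0.0000[hold]; j=6 S=282.4437 intr=0.0000 cont=0.0000 V=0.0000[hold]; j=7 S=363.2628 intr=0.0000 cont=0.0000 V=0.0000[hold]  S*(7)=103.2229
k=6: j=0 S=70.7690 intr=49.7910 cont=49.2188 V=49.7910[EX]; j=1 S=91.0189 intr=29.5411 cont=29.0039 V=29.5411[EX]; j=2 S=117.0633 intr=3.4967 cont=9.7464 V=9.7464[hold]; j=3 S=150.5600 intr=0.0000 cont=0.9180 V=0.9180[hold]; j=4 S=193.6415 intr=0.0000 cont=0.0000 V=0.0000[hold]; j=5 S=249.0505 intr=0.0000 cont=0.0000 V=0.0000[hold]; j=6 S=320.3144 intr=0.0000 cont=0.0000 V=0.0000[hold]  S*(6)=91.0189
k=5: j=0 S=80.2578 intr=40.3022 cont=39.7464 V=40.3022[EX]; j=1 S=103.2229 intr=17.3371 cont=19.8326 V=19.8326[hold]; j=2 S=132.7594 intr=0.0000 cont=5.4362 V=5.4362[hold]; j=3 S=170.7474 intr=0.0000 cont=0.4704 V=0.4704[hold]; j=4 S=219.6054 intr=0.0000 cont=0.0000 V=0.0000[hold]; j=5 S=282.4437 intr=0.0000 cont=0.0000 V=0.0000[hold]  S*(5)=80.2578
k=4: j=0 S=91.0189 intr=29.5411 cont=30.2064 V=30.2064[hold]; j=1 S=117.0633 intr=3.4967 cont=12.7812 V=12.7812[hold]; j=2 S=150.5600 intr=0.0000 cont=3.0120 V=3.0120[hold]; j=3 S=193.6415 intr=0.0000 cont=0.2410 V=0.2410[hold]; j=4 S=249.0505 intr=0.0000 cont=0.0000 V=0.0000[hold]  S*(4)=-
k=3: j=0 S=103.2229 intr=17.3371 cont=21.6358 V=21.6358[hold]; j=1 S=132.7594 intr=0.0000 cont=8.0002 V=8.0002[hold]; j=2 S=170.7474 intr=0.0000 cont=1.6594 V=1.6594[hold]; j=3 S=219.6054 intr=0.0000 cont=0.1235 V=0.1235[hold]  S*(3)=-
k=2: j=0 S=117.0633 intr=3.4967 cont=14.9406 V=14.9406[hold]; j=1 S=150.5600 intr=0.0000 cont=4.8987 V=4.8987[hold]; j=2 S=193.6415 intr=0.0000 cont=0.9097 V=0.9097[hold]  S*(2)=-
k=1: j=0 S=132.7594 intr=0.0000 cont=10.0157 V=10.0157[hold]; j=1 S=170.7474 intr=0.0000 cont=2.9483 V=2.9483[hold]  S*(1)=-
k=0: j=0 S=150.5600 intr=0.0000 cont=6.5525 V=6.5525[hold]  S*(0)=-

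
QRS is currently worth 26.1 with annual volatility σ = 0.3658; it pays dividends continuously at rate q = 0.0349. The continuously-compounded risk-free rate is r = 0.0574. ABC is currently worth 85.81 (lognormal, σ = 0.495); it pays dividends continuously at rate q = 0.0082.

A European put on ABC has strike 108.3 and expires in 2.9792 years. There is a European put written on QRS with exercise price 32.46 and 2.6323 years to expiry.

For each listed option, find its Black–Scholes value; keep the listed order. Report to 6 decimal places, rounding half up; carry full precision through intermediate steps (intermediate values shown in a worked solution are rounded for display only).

price(ABC put K=108.3) = 32.851609
price(QRS put K=32.46) = 8.291303

[ABC put K=108.3]
σ√T = 0.495·√2.9792 = 0.854388
d₁ = (ln(S/K) + (r−q+σ²/2)T) / (σ√T) = (ln(85.81/108.3) + (0.0574−0.0082+0.495²/2)·2.9792) / 0.854388 = (-0.232770 + 0.511566) / 0.854388 = 0.326311
d₂ = d₁ − σ√T = 0.326311 − 0.854388 = -0.528077
e^{−rT} = 0.842816
e^{−qT} = 0.975867
N(−d₁) = 0.372094,  N(−d₂) = 0.701277
price = K·e^{−rT}·N(−d₂) − S·e^{−qT}·N(−d₁) = 64.010468 − 31.158859 = 32.851609
[QRS put K=32.46]
σ√T = 0.3658·√2.6323 = 0.593487
d₁ = (ln(S/K) + (r−q+σ²/2)T) / (σ√T) = (ln(26.1/32.46) + (0.0574−0.0349+0.3658²/2)·2.6323) / 0.593487 = (-0.218073 + 0.235340) / 0.593487 = 0.029094
d₂ = d₁ − σ√T = 0.029094 − 0.593487 = -0.564393
e^{−rT} = 0.859767
e^{−qT} = 0.912226
N(−d₁) = 0.488395,  N(−d₂) = 0.713757
price = K·e^{−rT}·N(−d₂) − S·e^{−qT}·N(−d₁) = 19.919544 − 11.628241 = 8.291303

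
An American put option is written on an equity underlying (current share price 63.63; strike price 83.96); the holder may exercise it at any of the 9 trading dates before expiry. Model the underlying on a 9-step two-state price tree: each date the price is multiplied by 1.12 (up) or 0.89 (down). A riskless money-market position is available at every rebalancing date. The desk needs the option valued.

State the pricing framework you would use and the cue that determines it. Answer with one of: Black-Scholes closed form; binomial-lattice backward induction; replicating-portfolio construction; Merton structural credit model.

framework: binomial-lattice backward induction

Key observation: with exercise allowed before expiry on a discrete up/down model (9 steps from spot 63.63), the strike-83.96 put's value must be rolled back through the tree testing early exercise at each node.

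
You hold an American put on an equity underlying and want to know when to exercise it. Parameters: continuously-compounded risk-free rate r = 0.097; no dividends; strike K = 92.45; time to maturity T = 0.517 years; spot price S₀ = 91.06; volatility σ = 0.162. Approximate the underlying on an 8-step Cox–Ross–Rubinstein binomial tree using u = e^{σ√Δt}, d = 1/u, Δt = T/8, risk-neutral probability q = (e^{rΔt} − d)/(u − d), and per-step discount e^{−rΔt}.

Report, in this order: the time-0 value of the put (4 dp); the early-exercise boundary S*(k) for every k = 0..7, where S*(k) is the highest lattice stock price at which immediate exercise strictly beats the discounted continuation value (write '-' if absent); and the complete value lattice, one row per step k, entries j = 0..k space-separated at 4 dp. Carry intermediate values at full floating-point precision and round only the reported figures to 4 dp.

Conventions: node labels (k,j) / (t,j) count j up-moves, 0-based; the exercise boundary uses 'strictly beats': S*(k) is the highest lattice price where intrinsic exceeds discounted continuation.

price = 3.4138
boundary = - - 83.8604 80.4769 83.8604 80.4769 83.8604 87.3861
tree:
3.4138
5.5008 1.8517
8.5896 3.1937 0.8433
11.9731 5.3369 1.5860 0.2833
15.2200 8.5896 2.9024 0.5943 0.0481
18.3360 11.9731 5.1224 1.2326 0.1115 0.0000
21.3262 15.2200 8.5896 2.5210 0.2585 0.0000 0.0000
24.1958 18.3360 11.9731 5.0639 0.5994 0.0000 0.0000 0.0000
26.9496 21.3262 15.2200 8.5896 1.3900 0.0000 0.0000 0.0000 0.0000

Δt=0.06463  u=1.04204  d=0.95965  q=0.56603  discount=0.99375
step 8 (expiry): payoffs max(K−S,0) = 26.9496 21.3262 15.2200 8.5896 1.3900 0.0000 0.0000 0.0000 0.0000
step 7: (k=7,j=0): S=68.2542, K−S=24.1958, hold=23.6180 ⇒ V=24.1958 exercise | (k=7,j=1): S=74.1140, K−S=18.3360, hold=17.7582 ⇒ V=18.3360 exercise | (k=7,j=2): S=80.4769, K−S=11.9731, hold=11.3954 ⇒ V=11.9731 exercise | (k=7,j=3): S=87.3861, K−S=5.0639, hold=4.4862 ⇒ V=5.0639 exercise | (k=7,j=4): S=94.8884, K−S=0.0000, hold=0.5994 ⇒ V=0.5994 continue | (k=7,j=5): S=103.0348, K−S=0.0000, hold=0.0000 ⇒ V=0.0000 continue | (k=7,j=6): S=111.8806, K−S=0.0000, hold=0.0000 ⇒ V=0.0000 continue | (k=7,j=7): S=121.4859, K−S=0.0000, hold=0.0000 ⇒ V=0.0000 continue  boundary S*=87.3861
step 6: (k=6,j=0): S=71.1238, K−S=21.3262, hold=20.7485 ⇒ V=21.3262 exercise | (k=6,j=1): S=77.2300, K−S=15.2200, hold=14.6423 ⇒ V=15.2200 exercise | (k=6,j=2): S=83.8604, K−S=8.5896, hold=8.0119 ⇒ V=8.5896 exercise | (k=6,j=3): S=91.0600, K−S=1.3900, hold=2.5210 ⇒ V=2.5210 continue | (k=6,j=4): S=98.8777, K−S=0.0000, hold=0.2585 ⇒ V=0.2585 continue | (k=6,j=5): S=107.3666, K−S=0.0000, hold=0.0000 ⇒ V=0.0000 continue | (k=6,j=6): S=116.5844, K−S=0.0000, hold=0.0000 ⇒ V=0.0000 continue  boundary S*=83.8604
step 5: (k=5,j=0): S=74.1140, K−S=18.3360, hold=17.7582 ⇒ V=18.3360 exercise | (k=5,j=1): S=80.4769, K−S=11.9731, hold=11.3954 ⇒ V=11.9731 exercise | (k=5,j=2): S=87.3861, K−S=5.0639, hold=5.1224 ⇒ V=5.1224 continue | (k=5,j=3): S=94.8884, K−S=0.0000, hold=1.2326 ⇒ V=1.2326 continue | (k=5,j=4): S=103.0348, K−S=0.0000, hold=0.1115 ⇒ V=0.1115 continue | (k=5,j=5): S=111.8806, K−S=0.0000, hold=0.0000 ⇒ V=0.0000 continue  boundary S*=80.4769
step 4: (k=4,j=0): S=77.2300, K−S=15.2200, hold=14.6423 ⇒ V=15.2200 exercise | (k=4,j=1): S=83.8604, K−S=8.5896, hold=8.0448 ⇒ V=8.5896 exercise | (k=4,j=2): S=91.0600, K−S=1.3900, hold=2.9024 ⇒ V=2.9024 continue | (k=4,j=3): S=98.8777, K−S=0.0000, hold=0.5943 ⇒ V=0.5943 continue | (k=4,j=4): S=107.3666, K−S=0.0000, hold=0.0481 ⇒ V=0.0481 continue  boundary S*=83.8604
step 3: (k=3,j=0): S=80.4769, K−S=11.9731, hold=11.3954 ⇒ V=11.9731 exercise | (k=3,j=1): S=87.3861, K−S=5.0639, hold=5.3369 ⇒ V=5.3369 continue | (k=3,j=2): S=94.8884, K−S=0.0000, hold=1.5860 ⇒ V=1.5860 continue | (k=3,j=3): S=103.0348, K−S=0.0000, hold=0.2833 ⇒ V=0.2833 continue  boundary S*=80.4769
step 2: (k=2,j=0): S=83.8604, K−S=8.5896, hold=8.1655 ⇒ V=8.5896 exercise | (k=2,j=1): S=91.0600, K−S=1.3900, hold=3.1937 ⇒ V=3.1937 continue | (k=2,j=2): S=98.8777, K−S=0.0000, hold=0.8433 ⇒ V=0.8433 continue  boundary S*=83.8604
step 1: (k=1,j=0): S=87.3861, K−S=5.0639, hold=5.5008 ⇒ V=5.5008 continue | (k=1,j=1): S=94.8884, K−S=0.0000, hold=1.8517 ⇒ V=1.8517 continue  boundary S*=-
step 0: (k=0,j=0): S=91.0600, K−S=1.3900, hold=3.4138 ⇒ V=3.4138 continue  boundary S*=-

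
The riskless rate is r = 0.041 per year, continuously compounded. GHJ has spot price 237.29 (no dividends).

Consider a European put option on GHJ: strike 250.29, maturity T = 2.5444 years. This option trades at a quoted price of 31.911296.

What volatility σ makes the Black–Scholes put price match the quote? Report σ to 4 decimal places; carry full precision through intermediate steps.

At σ = 0.2566 the Black–Scholes value reproduces the quote:
σ√T = 0.2566·√2.5444 = 0.409307
d₁ = (ln(S/K) + (r+σ²/2)T) / (σ√T) = (ln(237.29/250.29) + (0.041+0.2566²/2)·2.5444) / 0.409307 = (-0.053337 + 0.188087) / 0.409307 = 0.329213
d₂ = d₁ − σ√T = 0.329213 − 0.409307 = -0.080094
e^{−rT} = 0.900937
N(−d₁) = 0.370997,  N(−d₂) = 0.531919
V = K·e^{−rT}·N(−d₂) − S·N(−d₁) = 119.945232 − 88.033936 = 31.911296 (the quoted price), and the Black–Scholes price is strictly increasing in σ, so σ is unique

sigma = 0.2566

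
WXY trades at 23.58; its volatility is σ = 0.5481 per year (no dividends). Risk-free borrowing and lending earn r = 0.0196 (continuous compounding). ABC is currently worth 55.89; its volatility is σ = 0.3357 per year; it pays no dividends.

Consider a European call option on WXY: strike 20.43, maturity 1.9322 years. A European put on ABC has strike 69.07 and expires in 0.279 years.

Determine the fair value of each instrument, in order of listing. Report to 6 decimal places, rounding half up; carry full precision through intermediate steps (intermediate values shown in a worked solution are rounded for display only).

price(WXY call K=20.43) = 8.543603
price(ABC put K=69.07) = 13.465900

[WXY call K=20.43]
σ√T = 0.5481·√1.9322 = 0.761879
d₁ = (ln(S/K) + (r+σ²/2)T) / (σ√T) = (ln(23.58/20.43) + (0.0196+0.5481²/2)·1.9322) / 0.761879 = (0.143394 + 0.328101) / 0.761879 = 0.618859
d₂ = d₁ − σ√T = 0.618859 − 0.761879 = -0.143020
e^{−rT} = 0.962837
N(d₁) = 0.731995,  N(d₂) = 0.443137
price = S·N(d₁) − K·e^{−rT}·N(d₂) = 17.260448 − 8.716845 = 8.543603
[ABC put K=69.07]
σ√T = 0.3357·√0.279 = 0.177318
d₁ = (ln(S/K) + (r+σ²/2)T) / (σ√T) = (ln(55.89/69.07) + (0.0196+0.3357²/2)·0.279) / 0.177318 = (-0.211735 + 0.021189) / 0.177318 = -1.074597
d₂ = d₁ − σ√T = -1.074597 − 0.177318 = -1.251916
e^{−rT} = 0.994547
N(−d₁) = 0.858722,  N(−d₂) = 0.894700
price = K·e^{−rT}·N(−d₂) − S·N(−d₁) = 61.459900 − 47.994000 = 13.465900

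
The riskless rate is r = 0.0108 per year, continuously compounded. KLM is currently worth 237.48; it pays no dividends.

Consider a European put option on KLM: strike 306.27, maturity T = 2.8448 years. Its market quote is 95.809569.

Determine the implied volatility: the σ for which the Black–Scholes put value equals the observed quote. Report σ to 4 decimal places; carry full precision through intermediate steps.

sigma = 0.3485

At σ = 0.3485 the Black–Scholes value reproduces the quote:
σ√T = 0.3485·√2.8448 = 0.587799
d₁ = (ln(S/K) + (r+σ²/2)T) / (σ√T) = (ln(237.48/306.27) + (0.0108+0.3485²/2)·2.8448) / 0.587799 = (-0.254384 + 0.203478) / 0.587799 = -0.086605
d₂ = d₁ − σ√T = -0.086605 − 0.587799 = -0.674403
e^{−rT} = 0.969743
N(−d₁) = 0.534507,  N(−d₂) = 0.749973
V = K·e^{−rT}·N(−d₂) − S·N(−d₁) = 222.744324 − 126.934755 = 95.809569 (equal to the quote); since ∂V/∂σ > 0 for all σ, the implied volatility is unique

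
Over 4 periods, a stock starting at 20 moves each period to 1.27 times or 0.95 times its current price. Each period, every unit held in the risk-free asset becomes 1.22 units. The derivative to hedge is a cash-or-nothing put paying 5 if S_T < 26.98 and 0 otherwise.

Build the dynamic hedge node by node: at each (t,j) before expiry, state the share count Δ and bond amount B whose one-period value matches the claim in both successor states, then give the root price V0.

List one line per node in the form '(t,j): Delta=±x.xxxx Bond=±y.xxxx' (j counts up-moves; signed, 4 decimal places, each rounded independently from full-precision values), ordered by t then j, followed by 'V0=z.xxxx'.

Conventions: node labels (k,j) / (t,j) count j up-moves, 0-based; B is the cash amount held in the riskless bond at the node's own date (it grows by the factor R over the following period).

(0,0): Delta=-0.0266 Bond=0.5622
(1,0): Delta=-0.1457 Bond=2.9487
(1,1): Delta=-0.0101 Bond=0.2668
(2,0): Delta=-0.5987 Bond=11.7740
(2,1): Delta=-0.0829 Bond=2.0832
(2,2): Delta=0.0000 Bond=0.0000
(3,0): Delta=0.0000 Bond=4.0984
(3,1): Delta=-0.6816 Bond=16.2654
(3,2): Delta=0.0000 Bond=0.0000
(3,3): Delta=0.0000 Bond=0.0000
V0=0.0304

No-arbitrage ⇒ martingale measure with p* = (R−d)/(u−d) = 0.8437.
At maturity the claim pays: V(4,0)=5.0000, V(4,1)=5.0000, V(4,2)=0.0000, V(4,3)=0.0000, V(4,4)=0.0000
  t=3,j=0: stock 17.1475 → up 21.7773 (V=5.0000), down 16.2901 (V=5.0000). Price 4.0984; hedge Δ=0.0000, bond B=4.0984.
  t=3,j=1: stock 22.9235 → up 29.1128 (V=0.0000), down 21.7773 (V=5.0000). Price 0.6404; hedge Δ=-0.6816, bond B=16.2654.
  t=3,j=2: stock 30.6451 → up 38.9193 (V=0.0000), down 29.1128 (V=0.0000). Price 0.0000; hedge Δ=0.0000, bond B=0.0000.
  t=3,j=3: stock 40.9677 → up 52.0289 (V=0.0000), down 38.9193 (V=0.0000). Price 0.0000; hedge Δ=0.0000, bond B=0.0000.
  t=2,j=0: stock 18.0500 → up 22.9235 (V=0.6404), down 17.1475 (V=4.0984). Price 0.9678; hedge Δ=-0.5987, bond B=11.7740.
  t=2,j=1: stock 24.1300 → up 30.6451 (V=0.0000), down 22.9235 (V=0.6404). Price 0.0820; hedge Δ=-0.0829, bond B=2.0832.
  t=2,j=2: stock 32.2580 → up 40.9677 (V=0.0000), down 30.6451 (V=0.0000). Price 0.0000; hedge Δ=0.0000, bond B=0.0000.
  t=1,j=0: stock 19.0000 → up 24.1300 (V=0.0820), down 18.0500 (V=0.9678). Price 0.1807; hedge Δ=-0.1457, bond B=2.9487.
  t=1,j=1: stock 25.4000 → up 32.2580 (V=0.0000), down 24.1300 (V=0.0820). Price 0.0105; hedge Δ=-0.0101, bond B=0.2668.
  t=0,j=0: stock 20.0000 → up 25.4000 (V=0.0105), down 19.0000 (V=0.1807). Price 0.0304; hedge Δ=-0.0266, bond B=0.5622.
Check: Δ(0,0)·S0 + B(0,0) = 0.0304 = V0.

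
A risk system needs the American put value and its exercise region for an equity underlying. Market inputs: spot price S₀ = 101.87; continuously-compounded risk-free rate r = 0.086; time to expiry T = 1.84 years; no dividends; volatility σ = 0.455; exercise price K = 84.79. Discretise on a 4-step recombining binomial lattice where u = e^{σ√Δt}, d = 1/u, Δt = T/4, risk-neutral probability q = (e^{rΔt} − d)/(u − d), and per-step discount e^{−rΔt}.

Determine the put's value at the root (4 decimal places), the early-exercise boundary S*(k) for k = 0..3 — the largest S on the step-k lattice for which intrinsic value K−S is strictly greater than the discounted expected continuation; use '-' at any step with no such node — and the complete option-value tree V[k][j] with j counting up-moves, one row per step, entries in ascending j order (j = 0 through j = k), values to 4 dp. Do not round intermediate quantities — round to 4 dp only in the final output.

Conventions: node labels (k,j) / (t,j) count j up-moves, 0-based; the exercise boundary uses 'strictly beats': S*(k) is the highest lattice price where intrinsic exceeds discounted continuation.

params: Δt=0.46000 u=1.36151 d=0.73448 q=0.48781 e^(-rΔt)=0.96121
t_4 payoffs: 55.1444 29.8355 0.0000 0.0000 0.0000
t_3: node(3,0) S=40.3628 payoff=44.4272 vs cont=41.1384 → 44.4272 [stop]  node(3,1) S=74.8212 payoff=9.9688 vs cont=14.6886 → 14.6886 [wait]  node(3,2) S=138.6973 payoff=0.0000 vs cont=0.0000 → 0.0000 [wait]  node(3,3) S=257.1052 payoff=0.0000 vs cont=0.0000 → 0.0000 [wait]  ⇒ S*(3)=40.3628
t_2: node(2,0) S=54.9545 payoff=29.8355 vs cont=28.7598 → 29.8355 [stop]  node(2,1) S=101.8700 payoff=0.0000 vs cont=7.2315 → 7.2315 [wait]  node(2,2) S=188.8380 payoff=0.0000 vs cont=0.0000 → 0.0000 [wait]  ⇒ S*(2)=54.9545
t_1: node(1,0) S=74.8212 payoff=9.9688 vs cont=18.0794 → 18.0794 [wait]  node(1,1) S=138.6973 payoff=0.0000 vs cont=3.5602 → 3.5602 [wait]  ⇒ S*(1)=-
t_0: node(0,0) S=101.8700 payoff=0.0000 vs cont=10.5702 → 10.5702 [wait]  ⇒ S*(0)=-

price = 10.5702
boundary = - - 54.9545 40.3628
tree:
10.5702
18.0794 3.5602
29.8355 7.2315 0.0000
44.4272 14.6886 0.0000 0.0000
55.1444 29.8355 0.0000 0.0000 0.0000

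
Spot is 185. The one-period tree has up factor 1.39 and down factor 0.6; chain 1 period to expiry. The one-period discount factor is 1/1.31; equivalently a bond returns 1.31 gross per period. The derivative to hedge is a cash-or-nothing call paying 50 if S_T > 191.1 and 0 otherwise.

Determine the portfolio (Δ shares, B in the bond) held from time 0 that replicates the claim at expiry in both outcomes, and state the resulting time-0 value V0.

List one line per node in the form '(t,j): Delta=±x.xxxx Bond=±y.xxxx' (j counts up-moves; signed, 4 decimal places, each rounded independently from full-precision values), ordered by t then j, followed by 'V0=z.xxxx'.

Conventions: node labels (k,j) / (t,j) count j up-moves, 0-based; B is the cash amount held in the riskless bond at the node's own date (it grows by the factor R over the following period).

(0,0): Delta=0.3421 Bond=-28.9883
V0=34.3028

No-arbitrage ⇒ martingale measure with p* = (R−d)/(u−d) = 0.8987.
Terminal payoffs: V(1,0)=0.0000, V(1,1)=50.0000
  t=0,j=0: stock 185.0000 → up 257.1500 (V=50.0000), down 111.0000 (V=0.0000). Price 34.3028; hedge Δ=0.3421, bond B=-28.9883.
As a check, the time-0 holding Δ(0,0)·S0 + B(0,0) comes to 34.3028 — exactly V0.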